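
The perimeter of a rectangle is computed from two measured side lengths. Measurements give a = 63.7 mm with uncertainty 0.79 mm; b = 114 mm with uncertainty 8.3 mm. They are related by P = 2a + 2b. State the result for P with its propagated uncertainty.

Sums and differences: (δP)² = Σ (cᵢ δxᵢ)².
  (2·δa)² = 2.50;  (2·δb)² = 276
δP = √(278) = 16.7 mm
P = 355 mm.

355 ± 16.7 mm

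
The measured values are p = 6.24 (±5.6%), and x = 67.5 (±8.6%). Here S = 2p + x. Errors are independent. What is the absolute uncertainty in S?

5.85

Absolute uncertainties add in quadrature for a linear combination:
  (2·δp)² = 0.488;  (δx)² = 33.7
δS = √(34.2) = 5.85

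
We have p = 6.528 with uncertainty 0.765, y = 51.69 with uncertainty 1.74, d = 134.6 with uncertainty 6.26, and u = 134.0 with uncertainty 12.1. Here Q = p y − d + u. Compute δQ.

Let w = p·y = 337.4. δw/w = √((1·δp/p)² + (1·δy/y)²) = √(0.0137 + 0.00113) = 0.122, so δw = 41.1.
Q = w − d + u: δQ = √(δw² + δd² + δu²) = √(1690 + 39.2 + 146) = 43.3

43.3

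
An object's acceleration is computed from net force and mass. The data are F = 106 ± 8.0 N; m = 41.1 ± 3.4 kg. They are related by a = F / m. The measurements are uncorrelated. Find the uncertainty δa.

For a monomial a ∝ F, m^-1, fractional errors add in quadrature:
  (1·δF/F)² = (1×0.0755)² = 0.00570;  (-1·δm/m)² = (-1×0.0827)² = 0.00684
δa/a = √(0.0125) = 0.112
a = 2.58 m/s^2, so δa = 0.112 × 2.58 = 0.289 m/s^2.

0.289 m/s^2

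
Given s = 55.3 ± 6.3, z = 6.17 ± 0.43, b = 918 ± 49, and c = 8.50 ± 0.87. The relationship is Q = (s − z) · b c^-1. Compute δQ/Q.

0.173

Let u = s − z = 49.1. δu = √(δs² + δz²) = √(39.7 + 0.185) = 6.31, so δu/u = 0.129.
Q is then a monomial in u, b, c:
δQ/Q = √((δu/u)² + (1·δb/b)² + (-1·δc/c)²) = √(0.0165 + 0.00285 + 0.0105) = 0.173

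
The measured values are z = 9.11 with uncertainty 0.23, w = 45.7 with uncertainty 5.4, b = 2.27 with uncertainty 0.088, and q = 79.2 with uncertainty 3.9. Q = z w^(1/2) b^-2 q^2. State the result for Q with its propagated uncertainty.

75000 ± 10600

Each factor contributes (exponent × relative error)² to (δQ/Q)²:
  (1·δz/z)² = (1×0.0252)² = 0.000637;  (½·δw/w)² = (0.5×0.118)² = 0.00349;  (-2·δb/b)² = (-2×0.0388)² = 0.00601;  (2·δq/q)² = (2×0.0492)² = 0.00970
δQ/Q = √(0.0198) = 0.141
Q = 75000, so δQ = 0.141 × 75000 = 10600.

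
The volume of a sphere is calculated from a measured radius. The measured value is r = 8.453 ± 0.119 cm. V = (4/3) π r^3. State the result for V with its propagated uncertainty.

2530 ± 107 cm^3

V is a product of powers, so relative uncertainties combine in quadrature:
  (3·δr/r)² = (3×0.0141)² = 0.00178
δV/V = √(0.00178) = 0.0422
V = 2530 cm^3, so δV = 0.0422 × 2530 = 107 cm^3.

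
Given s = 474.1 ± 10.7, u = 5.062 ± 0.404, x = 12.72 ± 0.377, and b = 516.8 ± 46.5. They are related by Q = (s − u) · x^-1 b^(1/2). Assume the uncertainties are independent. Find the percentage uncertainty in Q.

5.85%

Let w = s − u = 469.0. δw = √(δs² + δu²) = √(114 + 0.163) = 10.7, so δw/w = 0.0228.
Q is then a monomial in w, x, b:
δQ/Q = √((δw/w)² + (-1·δx/x)² + (½·δb/b)²) = √(0.000521 + 0.000878 + 0.00202) = 0.0585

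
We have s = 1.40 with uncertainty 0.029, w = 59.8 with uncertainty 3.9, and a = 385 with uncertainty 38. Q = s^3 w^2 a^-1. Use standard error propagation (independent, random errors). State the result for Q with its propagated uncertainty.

25.5 ± 4.46

Since Q is a product/quotient, work with relative uncertainties:
  (3·δs/s)² = (3×0.0207)² = 0.00386;  (2·δw/w)² = (2×0.0652)² = 0.0170;  (-1·δa/a)² = (-1×0.0987)² = 0.00974
δQ/Q = √(0.0306) = 0.175
Q = 25.5, so δQ = 0.175 × 25.5 = 4.46.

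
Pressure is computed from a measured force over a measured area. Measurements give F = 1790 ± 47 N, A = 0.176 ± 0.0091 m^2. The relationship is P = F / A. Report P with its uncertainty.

Products/powers → add relative errors in quadrature, weighted by exponent:
  (1·δF/F)² = (1×0.0263)² = 0.000689;  (-1·δA/A)² = (-1×0.0517)² = 0.00267
δP/P = √(0.00336) = 0.0580
P = 10200 Pa, so δP = 0.0580 × 10200 = 590 Pa.

10200 ± 590 Pa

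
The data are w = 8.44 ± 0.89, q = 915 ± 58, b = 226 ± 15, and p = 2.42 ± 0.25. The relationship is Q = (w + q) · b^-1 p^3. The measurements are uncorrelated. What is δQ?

Let u = w + q = 923. δu = √(δw² + δq²) = √(0.792 + 3360) = 58.0, so δu/u = 0.0628.
Q is then a monomial in u, b, p:
δQ/Q = √((δu/u)² + (-1·δb/b)² + (3·δp/p)²) = √(0.00395 + 0.00441 + 0.0960) = 0.323
Q = 57.9, so δQ = 0.323 × 57.9 = 18.7.

18.7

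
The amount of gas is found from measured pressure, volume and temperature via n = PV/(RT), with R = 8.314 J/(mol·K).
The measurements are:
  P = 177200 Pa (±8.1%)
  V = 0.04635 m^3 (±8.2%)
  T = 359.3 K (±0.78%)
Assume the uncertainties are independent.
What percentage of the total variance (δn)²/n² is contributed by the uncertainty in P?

(δn/n)² = (1·δP/P)² + (1·δV/V)² + (-1·δT/T)²
  P term: (1×0.0810)² = 0.00656
  V term: (1×0.0820)² = 0.00672
  T term: (-1×0.00780)² = 6.08e-05
Total = 0.0133. Share from P = 0.00656/0.0133 = 0.492.

49.2%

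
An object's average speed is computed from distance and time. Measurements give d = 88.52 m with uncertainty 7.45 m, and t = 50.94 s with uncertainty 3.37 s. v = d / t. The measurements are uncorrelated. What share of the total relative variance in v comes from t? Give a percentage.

38.2%

(δv/v)² = (1·δd/d)² + (-1·δt/t)²
  d term: (1×0.0842)² = 0.00708
  t term: (-1×0.0662)² = 0.00438
Total = 0.0115. Share from t = 0.00438/0.0115 = 0.382.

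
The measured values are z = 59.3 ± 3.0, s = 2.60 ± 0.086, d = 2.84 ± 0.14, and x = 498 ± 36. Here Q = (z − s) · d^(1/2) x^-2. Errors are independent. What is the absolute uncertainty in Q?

6.01e-05

Let u = z − s = 56.7. δu = √(δz² + δs²) = √(9.00 + 0.00740) = 3.00, so δu/u = 0.0529.
Q is then a monomial in u, d, x:
δQ/Q = √((δu/u)² + (½·δd/d)² + (-2·δx/x)²) = √(0.00280 + 0.000608 + 0.0209) = 0.156
Q = 0.000385, so δQ = 0.156 × 0.000385 = 6.01e-05.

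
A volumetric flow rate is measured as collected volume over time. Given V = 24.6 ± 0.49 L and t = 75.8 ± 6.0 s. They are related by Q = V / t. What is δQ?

Q is a product of powers, so relative uncertainties combine in quadrature:
  (1·δV/V)² = (1×0.0199)² = 0.000397;  (-1·δt/t)² = (-1×0.0792)² = 0.00627
δQ/Q = √(0.00666) = 0.0816
Q = 0.325 L/s, so δQ = 0.0816 × 0.325 = 0.0265 L/s.

0.0265 L/s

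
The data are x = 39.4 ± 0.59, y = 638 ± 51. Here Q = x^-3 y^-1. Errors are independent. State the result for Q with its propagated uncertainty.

(2.56 ± 0.235) × 10^-8

Each factor contributes (exponent × relative error)² to (δQ/Q)²:
  (-3·δx/x)² = (-3×0.0150)² = 0.00202;  (-1·δy/y)² = (-1×0.0799)² = 0.00639
δQ/Q = √(0.00841) = 0.0917
Q = 2.56e-08, so δQ = 0.0917 × 2.56e-08 = 2.35e-09.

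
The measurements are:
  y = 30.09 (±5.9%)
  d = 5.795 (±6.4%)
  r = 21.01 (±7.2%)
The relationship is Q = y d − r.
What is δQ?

Let p = y·d = 174.4. δp/p = √((1·δy/y)² + (1·δd/d)²) = √(0.00348 + 0.00410) = 0.0870, so δp = 15.2.
Q = p − r: δQ = √(δp² + δr²) = √(230 + 2.29) = 15.3

15.3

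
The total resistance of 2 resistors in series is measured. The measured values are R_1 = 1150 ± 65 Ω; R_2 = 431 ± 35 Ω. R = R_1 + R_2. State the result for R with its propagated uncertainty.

1580 ± 73.8 Ω

R is a linear combination, so absolute uncertainties add in quadrature:
  (δR_1)² = 4220;  (δR_2)² = 1220
δR = √(5450) = 73.8 Ω
R = 1580 Ω.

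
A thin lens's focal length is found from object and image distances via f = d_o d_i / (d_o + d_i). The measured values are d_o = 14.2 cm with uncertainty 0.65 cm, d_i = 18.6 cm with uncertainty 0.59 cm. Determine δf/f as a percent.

2.94%

∂f/∂d_o = (d_i/(d_o+d_i))² = 0.322;  ∂f/∂d_i = (d_o/(d_o+d_i))² = 0.187
δf = √((∂f/∂d_o · δd_o)² + (∂f/∂d_i · δd_i)²) = √(0.0437 + 0.0122) = 0.236 cm
f = 8.05 cm, so δf/f = 0.236/8.05 = 0.0294.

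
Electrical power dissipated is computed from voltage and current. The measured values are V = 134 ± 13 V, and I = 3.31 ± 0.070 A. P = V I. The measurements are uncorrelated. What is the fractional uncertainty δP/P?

0.0993

P is a product of powers, so relative uncertainties combine in quadrature:
  (1·δV/V)² = (1×0.0970)² = 0.00941;  (1·δI/I)² = (1×0.0211)² = 0.000447
δP/P = √(0.00986) = 0.0993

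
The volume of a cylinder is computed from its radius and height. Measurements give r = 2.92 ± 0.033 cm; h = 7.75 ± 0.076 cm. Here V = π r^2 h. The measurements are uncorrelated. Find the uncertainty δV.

5.11 cm^3

Products/powers → add relative errors in quadrature, weighted by exponent:
  (2·δr/r)² = (2×0.0113)² = 0.000511;  (1·δh/h)² = (1×0.00981)² = 9.62e-05
δV/V = √(0.000607) = 0.0246
V = 208 cm^3, so δV = 0.0246 × 208 = 5.11 cm^3.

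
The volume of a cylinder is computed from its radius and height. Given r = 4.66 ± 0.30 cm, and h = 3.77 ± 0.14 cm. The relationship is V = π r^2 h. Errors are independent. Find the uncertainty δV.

Each factor contributes (exponent × relative error)² to (δV/V)²:
  (2·δr/r)² = (2×0.0644)² = 0.0166;  (1·δh/h)² = (1×0.0371)² = 0.00138
δV/V = √(0.0180) = 0.134
V = 257 cm^3, so δV = 0.134 × 257 = 34.5 cm^3.

34.5 cm^3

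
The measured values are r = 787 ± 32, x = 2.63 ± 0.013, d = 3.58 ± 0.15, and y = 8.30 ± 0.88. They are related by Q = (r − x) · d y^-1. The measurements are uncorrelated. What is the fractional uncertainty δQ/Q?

0.121

Let u = r − x = 784. δu = √(δr² + δx²) = √(1020 + 0.000169) = 32.0, so δu/u = 0.0408.
Q is then a monomial in u, d, y:
δQ/Q = √((δu/u)² + (1·δd/d)² + (-1·δy/y)²) = √(0.00166 + 0.00176 + 0.0112) = 0.121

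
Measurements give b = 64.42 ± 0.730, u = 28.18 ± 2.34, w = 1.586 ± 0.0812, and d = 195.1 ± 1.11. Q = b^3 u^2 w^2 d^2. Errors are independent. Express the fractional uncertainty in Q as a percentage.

19.8%

Products/powers → add relative errors in quadrature, weighted by exponent:
  (3·δb/b)² = (3×0.0113)² = 0.00116;  (2·δu/u)² = (2×0.0830)² = 0.0276;  (2·δw/w)² = (2×0.0512)² = 0.0105;  (2·δd/d)² = (2×0.00569)² = 0.000129
δQ/Q = √(0.0394) = 0.198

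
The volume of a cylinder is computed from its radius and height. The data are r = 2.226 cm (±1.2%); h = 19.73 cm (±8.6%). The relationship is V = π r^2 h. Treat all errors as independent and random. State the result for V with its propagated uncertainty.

307.1 ± 27.4 cm^3

Products/powers → add relative errors in quadrature, weighted by exponent:
  (2·δr/r)² = (2×0.0120)² = 0.000576;  (1·δh/h)² = (1×0.0860)² = 0.00740
δV/V = √(0.00797) = 0.0893
V = 307.1 cm^3, so δV = 0.0893 × 307.1 = 27.4 cm^3.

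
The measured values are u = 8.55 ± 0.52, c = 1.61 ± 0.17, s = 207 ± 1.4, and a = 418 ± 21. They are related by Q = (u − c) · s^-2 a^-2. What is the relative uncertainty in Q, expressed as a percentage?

Let w = u − c = 6.94. δw = √(δu² + δc²) = √(0.270 + 0.0289) = 0.547, so δw/w = 0.0788.
Q is then a monomial in w, s, a:
δQ/Q = √((δw/w)² + (-2·δs/s)² + (-2·δa/a)²) = √(0.00621 + 0.000183 + 0.0101) = 0.128

12.8%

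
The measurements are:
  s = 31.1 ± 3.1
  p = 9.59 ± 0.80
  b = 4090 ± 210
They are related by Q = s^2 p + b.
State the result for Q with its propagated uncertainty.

Let w = s^2·p = 9280. δw/w = √((2·δs/s)² + (1·δp/p)²) = √(0.0397 + 0.00696) = 0.216, so δw = 2000.
Q = w + b: δQ = √(δw² + δb²) = √(4.02e+06 + 44100) = 2020
Q = 13400.

13400 ± 2020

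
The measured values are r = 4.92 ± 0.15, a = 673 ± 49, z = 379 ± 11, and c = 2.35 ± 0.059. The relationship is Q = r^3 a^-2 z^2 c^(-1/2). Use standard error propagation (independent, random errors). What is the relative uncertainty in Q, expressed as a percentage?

For a monomial Q ∝ r^3, a^-2, z^2, c^(-1/2), fractional errors add in quadrature:
  (3·δr/r)² = (3×0.0305)² = 0.00837;  (-2·δa/a)² = (-2×0.0728)² = 0.0212;  (2·δz/z)² = (2×0.0290)² = 0.00337;  (−½·δc/c)² = (-0.5×0.0251)² = 0.000158
δQ/Q = √(0.0331) = 0.182

18.2%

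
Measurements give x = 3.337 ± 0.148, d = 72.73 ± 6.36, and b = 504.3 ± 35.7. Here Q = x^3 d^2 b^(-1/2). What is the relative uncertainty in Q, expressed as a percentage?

Since Q is a product/quotient, work with relative uncertainties:
  (3·δx/x)² = (3×0.0444)² = 0.0177;  (2·δd/d)² = (2×0.0874)² = 0.0306;  (−½·δb/b)² = (-0.5×0.0708)² = 0.00125
δQ/Q = √(0.0495) = 0.223

22.3%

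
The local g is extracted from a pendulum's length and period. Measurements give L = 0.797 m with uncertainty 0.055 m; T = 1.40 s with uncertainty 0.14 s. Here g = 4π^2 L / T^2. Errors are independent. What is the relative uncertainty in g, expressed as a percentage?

21.2%

Since g is a product/quotient, work with relative uncertainties:
  (1·δL/L)² = (1×0.0690)² = 0.00476;  (-2·δT/T)² = (-2×0.100)² = 0.0400
δg/g = √(0.0448) = 0.212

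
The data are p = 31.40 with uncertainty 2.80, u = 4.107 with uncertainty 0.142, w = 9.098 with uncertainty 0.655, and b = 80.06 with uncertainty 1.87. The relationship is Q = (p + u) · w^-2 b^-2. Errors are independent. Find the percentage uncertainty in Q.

Let h = p + u = 35.51. δh = √(δp² + δu²) = √(7.84 + 0.0202) = 2.80, so δh/h = 0.0790.
Q is then a monomial in h, w, b:
δQ/Q = √((δh/h)² + (-2·δw/w)² + (-2·δb/b)²) = √(0.00623 + 0.0207 + 0.00218) = 0.171

17.1%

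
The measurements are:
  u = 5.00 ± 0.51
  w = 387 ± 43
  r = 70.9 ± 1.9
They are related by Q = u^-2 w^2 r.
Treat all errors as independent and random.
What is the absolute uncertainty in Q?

Each factor contributes (exponent × relative error)² to (δQ/Q)²:
  (-2·δu/u)² = (-2×0.102)² = 0.0416;  (2·δw/w)² = (2×0.111)² = 0.0494;  (1·δr/r)² = (1×0.0268)² = 0.000718
δQ/Q = √(0.0917) = 0.303
Q = 4.25e+05, so δQ = 0.303 × 4.25e+05 = 1.29e+05.

1.29e+05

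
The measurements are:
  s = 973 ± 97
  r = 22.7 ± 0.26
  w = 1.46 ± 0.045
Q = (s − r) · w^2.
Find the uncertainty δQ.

242

Let u = s − r = 950. δu = √(δs² + δr²) = √(9410 + 0.0676) = 97.0, so δu/u = 0.102.
Q is then a monomial in u, w:
δQ/Q = √((δu/u)² + (2·δw/w)²) = √(0.0104 + 0.00380) = 0.119
Q = 2030, so δQ = 0.119 × 2030 = 242.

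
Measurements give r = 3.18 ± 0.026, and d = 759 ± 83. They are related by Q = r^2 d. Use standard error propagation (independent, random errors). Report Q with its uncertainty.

Since Q is a product/quotient, work with relative uncertainties:
  (2·δr/r)² = (2×0.00818)² = 0.000267;  (1·δd/d)² = (1×0.109)² = 0.0120
δQ/Q = √(0.0122) = 0.111
Q = 7680, so δQ = 0.111 × 7680 = 849.

7680 ± 849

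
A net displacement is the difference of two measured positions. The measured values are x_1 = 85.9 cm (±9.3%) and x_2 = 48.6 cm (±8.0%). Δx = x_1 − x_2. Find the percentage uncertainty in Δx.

23.8%

Δx is a linear combination, so absolute uncertainties add in quadrature:
  (δx_1)² = 63.8;  (δx_2)² = 15.1
δΔx = √(78.9) = 8.88 cm
Δx = 37.3 cm, so δΔx/Δx = 8.88/37.3 = 0.238.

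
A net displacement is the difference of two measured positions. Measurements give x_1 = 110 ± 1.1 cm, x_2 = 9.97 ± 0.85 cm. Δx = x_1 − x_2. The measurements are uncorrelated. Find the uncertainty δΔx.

1.39 cm

For a sum/difference, combine absolute errors in quadrature:
  (δx_1)² = 1.21;  (δx_2)² = 0.722
δΔx = √(1.93) = 1.39 cm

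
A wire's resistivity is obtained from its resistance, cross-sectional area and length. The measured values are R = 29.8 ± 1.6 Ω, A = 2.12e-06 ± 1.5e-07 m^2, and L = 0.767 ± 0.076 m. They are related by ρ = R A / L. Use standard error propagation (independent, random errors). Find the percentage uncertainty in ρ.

Each factor contributes (exponent × relative error)² to (δρ/ρ)²:
  (1·δR/R)² = (1×0.0537)² = 0.00288;  (1·δA/A)² = (1×0.0708)² = 0.00501;  (-1·δL/L)² = (-1×0.0991)² = 0.00982
δρ/ρ = √(0.0177) = 0.133

13.3%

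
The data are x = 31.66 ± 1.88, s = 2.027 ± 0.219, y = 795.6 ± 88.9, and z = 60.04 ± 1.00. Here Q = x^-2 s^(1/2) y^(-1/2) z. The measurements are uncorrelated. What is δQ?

0.000432

Q is a product of powers, so relative uncertainties combine in quadrature:
  (-2·δx/x)² = (-2×0.0594)² = 0.0141;  (½·δs/s)² = (0.5×0.108)² = 0.00292;  (−½·δy/y)² = (-0.5×0.112)² = 0.00312;  (1·δz/z)² = (1×0.0167)² = 0.000277
δQ/Q = √(0.0204) = 0.143
Q = 0.003023, so δQ = 0.143 × 0.003023 = 0.000432.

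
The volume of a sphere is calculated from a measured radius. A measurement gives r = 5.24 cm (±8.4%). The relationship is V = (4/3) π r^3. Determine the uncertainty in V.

For a monomial V ∝ r^3, fractional errors add in quadrature:
  (3·δr/r)² = (3×0.0840)² = 0.0635
δV/V = √(0.0635) = 0.252
V = 603 cm^3, so δV = 0.252 × 603 = 152 cm^3.

152 cm^3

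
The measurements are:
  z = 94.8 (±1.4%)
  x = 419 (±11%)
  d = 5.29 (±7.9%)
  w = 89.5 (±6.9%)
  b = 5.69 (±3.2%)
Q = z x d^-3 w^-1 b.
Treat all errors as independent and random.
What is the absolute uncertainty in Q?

Relative error in a monomial: (δQ/Q)² = Σ (nᵢ · δxᵢ/xᵢ)².
  (1·δz/z)² = (1×0.0140)² = 0.000196;  (1·δx/x)² = (1×0.110)² = 0.0121;  (-3·δd/d)² = (-3×0.0790)² = 0.0562;  (-1·δw/w)² = (-1×0.0690)² = 0.00476;  (1·δb/b)² = (1×0.0320)² = 0.00102
δQ/Q = √(0.0742) = 0.272
Q = 17.1, so δQ = 0.272 × 17.1 = 4.65.

4.65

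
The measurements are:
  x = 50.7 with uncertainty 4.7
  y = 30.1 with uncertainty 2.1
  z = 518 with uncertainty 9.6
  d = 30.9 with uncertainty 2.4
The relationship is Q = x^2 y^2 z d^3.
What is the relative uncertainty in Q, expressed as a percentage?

For a monomial Q ∝ x^2, y^2, z, d^3, fractional errors add in quadrature:
  (2·δx/x)² = (2×0.0927)² = 0.0344;  (2·δy/y)² = (2×0.0698)² = 0.0195;  (1·δz/z)² = (1×0.0185)² = 0.000343;  (3·δd/d)² = (3×0.0777)² = 0.0543
δQ/Q = √(0.108) = 0.329

32.9%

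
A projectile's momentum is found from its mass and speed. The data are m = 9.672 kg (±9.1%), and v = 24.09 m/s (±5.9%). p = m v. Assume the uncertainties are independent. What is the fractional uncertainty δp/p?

0.108

Each factor contributes (exponent × relative error)² to (δp/p)²:
  (1·δm/m)² = (1×0.0910)² = 0.00828;  (1·δv/v)² = (1×0.0590)² = 0.00348
δp/p = √(0.0118) = 0.108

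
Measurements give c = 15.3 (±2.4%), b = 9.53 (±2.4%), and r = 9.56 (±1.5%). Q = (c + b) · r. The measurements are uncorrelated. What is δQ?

Let u = c + b = 24.8. δu = √(δc² + δb²) = √(0.135 + 0.0523) = 0.433, so δu/u = 0.0174.
Q is then a monomial in u, r:
δQ/Q = √((δu/u)² + (1·δr/r)²) = √(0.000304 + 0.000225) = 0.0230
Q = 237, so δQ = 0.0230 × 237 = 5.46.

5.46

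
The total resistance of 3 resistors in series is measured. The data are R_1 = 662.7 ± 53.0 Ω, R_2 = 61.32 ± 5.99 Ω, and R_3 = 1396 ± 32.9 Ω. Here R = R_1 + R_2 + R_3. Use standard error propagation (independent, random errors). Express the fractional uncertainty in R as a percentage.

Each term contributes (cᵢ δxᵢ)² to (δR)²:
  (δR_1)² = 2810;  (δR_2)² = 35.9;  (δR_3)² = 1080
δR = √(3930) = 62.7 Ω
R = 2120 Ω, so δR/R = 62.7/2120 = 0.0296.

2.96%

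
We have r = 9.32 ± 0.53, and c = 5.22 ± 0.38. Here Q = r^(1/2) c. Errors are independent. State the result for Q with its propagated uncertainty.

Q is a product of powers, so relative uncertainties combine in quadrature:
  (½·δr/r)² = (0.5×0.0569)² = 0.000808;  (1·δc/c)² = (1×0.0728)² = 0.00530
δQ/Q = √(0.00611) = 0.0782
Q = 15.9, so δQ = 0.0782 × 15.9 = 1.25.

15.9 ± 1.25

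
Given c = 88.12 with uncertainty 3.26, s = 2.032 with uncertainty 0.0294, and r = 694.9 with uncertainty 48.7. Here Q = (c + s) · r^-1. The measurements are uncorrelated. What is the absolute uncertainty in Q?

0.0102

Let u = c + s = 90.15. δu = √(δc² + δs²) = √(10.6 + 0.000864) = 3.26, so δu/u = 0.0362.
Q is then a monomial in u, r:
δQ/Q = √((δu/u)² + (-1·δr/r)²) = √(0.00131 + 0.00491) = 0.0789
Q = 0.1297, so δQ = 0.0789 × 0.1297 = 0.0102.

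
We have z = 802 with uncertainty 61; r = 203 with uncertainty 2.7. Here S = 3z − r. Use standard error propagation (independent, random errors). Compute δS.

Absolute uncertainties add in quadrature for a linear combination:
  (3·δz)² = 33500;  (δr)² = 7.29
δS = √(33500) = 183

183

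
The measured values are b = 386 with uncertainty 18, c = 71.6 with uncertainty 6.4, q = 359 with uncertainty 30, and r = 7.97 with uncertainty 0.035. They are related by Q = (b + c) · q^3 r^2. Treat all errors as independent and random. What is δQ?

3.42e+11

Let u = b + c = 458. δu = √(δb² + δc²) = √(324 + 41.0) = 19.1, so δu/u = 0.0417.
Q is then a monomial in u, q, r:
δQ/Q = √((δu/u)² + (3·δq/q)² + (2·δr/r)²) = √(0.00174 + 0.0628 + 7.71e-05) = 0.254
Q = 1.34e+12, so δQ = 0.254 × 1.34e+12 = 3.42e+11.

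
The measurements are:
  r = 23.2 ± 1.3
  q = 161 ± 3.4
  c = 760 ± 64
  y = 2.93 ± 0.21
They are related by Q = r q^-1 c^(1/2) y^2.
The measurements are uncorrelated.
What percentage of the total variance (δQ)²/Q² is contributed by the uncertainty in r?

(δQ/Q)² = (1·δr/r)² + (-1·δq/q)² + (½·δc/c)² + (2·δy/y)²
  r term: (1×0.0560)² = 0.00314
  q term: (-1×0.0211)² = 0.000446
  c term: (0.5×0.0842)² = 0.00177
  y term: (2×0.0717)² = 0.0205
Total = 0.0259. Share from r = 0.00314/0.0259 = 0.121.

12.1%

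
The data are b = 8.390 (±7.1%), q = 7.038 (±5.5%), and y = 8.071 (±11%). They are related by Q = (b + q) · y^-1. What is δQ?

0.228

Let u = b + q = 15.43. δu = √(δb² + δq²) = √(0.355 + 0.150) = 0.710, so δu/u = 0.0460.
Q is then a monomial in u, y:
δQ/Q = √((δu/u)² + (-1·δy/y)²) = √(0.00212 + 0.0121) = 0.119
Q = 1.912, so δQ = 0.119 × 1.912 = 0.228.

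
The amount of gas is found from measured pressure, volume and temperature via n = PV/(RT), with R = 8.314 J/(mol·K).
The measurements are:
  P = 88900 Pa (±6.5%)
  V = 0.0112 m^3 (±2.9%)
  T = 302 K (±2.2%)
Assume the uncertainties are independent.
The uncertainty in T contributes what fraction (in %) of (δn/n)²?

8.72%

(δn/n)² = (1·δP/P)² + (1·δV/V)² + (-1·δT/T)²
  P term: (1×0.0650)² = 0.00423
  V term: (1×0.0290)² = 0.000841
  T term: (-1×0.0220)² = 0.000484
Total = 0.00555. Share from T = 0.000484/0.00555 = 0.0872.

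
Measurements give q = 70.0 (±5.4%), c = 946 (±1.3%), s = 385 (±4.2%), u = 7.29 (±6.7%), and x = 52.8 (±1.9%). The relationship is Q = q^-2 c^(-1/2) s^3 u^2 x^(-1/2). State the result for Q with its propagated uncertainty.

2770 ± 592

Each factor contributes (exponent × relative error)² to (δQ/Q)²:
  (-2·δq/q)² = (-2×0.0540)² = 0.0117;  (−½·δc/c)² = (-0.5×0.0130)² = 4.23e-05;  (3·δs/s)² = (3×0.0420)² = 0.0159;  (2·δu/u)² = (2×0.0670)² = 0.0180;  (−½·δx/x)² = (-0.5×0.0190)² = 9.02e-05
δQ/Q = √(0.0456) = 0.214
Q = 2770, so δQ = 0.214 × 2770 = 592.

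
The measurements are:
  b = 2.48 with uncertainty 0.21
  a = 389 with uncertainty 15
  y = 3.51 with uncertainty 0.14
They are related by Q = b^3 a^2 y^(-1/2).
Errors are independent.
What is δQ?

3.28e+05

Since Q is a product/quotient, work with relative uncertainties:
  (3·δb/b)² = (3×0.0847)² = 0.0645;  (2·δa/a)² = (2×0.0386)² = 0.00595;  (−½·δy/y)² = (-0.5×0.0399)² = 0.000398
δQ/Q = √(0.0709) = 0.266
Q = 1.23e+06, so δQ = 0.266 × 1.23e+06 = 3.28e+05.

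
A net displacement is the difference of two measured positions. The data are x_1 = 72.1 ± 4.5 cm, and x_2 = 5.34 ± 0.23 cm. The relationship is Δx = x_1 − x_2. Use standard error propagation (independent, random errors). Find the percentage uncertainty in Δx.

Each term contributes (cᵢ δxᵢ)² to (δΔx)²:
  (δx_1)² = 20.2;  (δx_2)² = 0.0529
δΔx = √(20.3) = 4.51 cm
Δx = 66.8 cm, so δΔx/Δx = 4.51/66.8 = 0.0675.

6.75%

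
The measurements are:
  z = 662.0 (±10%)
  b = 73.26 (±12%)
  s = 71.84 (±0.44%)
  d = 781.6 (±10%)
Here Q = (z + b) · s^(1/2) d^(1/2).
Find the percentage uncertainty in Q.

Let u = z + b = 735.3. δu = √(δz² + δb²) = √(4380 + 77.3) = 66.8, so δu/u = 0.0908.
Q is then a monomial in u, s, d:
δQ/Q = √((δu/u)² + (½·δs/s)² + (½·δd/d)²) = √(0.00825 + 4.84e-06 + 0.00250) = 0.104

10.4%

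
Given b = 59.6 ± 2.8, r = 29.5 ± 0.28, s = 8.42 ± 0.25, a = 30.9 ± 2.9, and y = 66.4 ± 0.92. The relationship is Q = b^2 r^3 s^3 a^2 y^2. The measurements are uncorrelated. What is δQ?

Since Q is a product/quotient, work with relative uncertainties:
  (2·δb/b)² = (2×0.0470)² = 0.00883;  (3·δr/r)² = (3×0.00949)² = 0.000811;  (3·δs/s)² = (3×0.0297)² = 0.00793;  (2·δa/a)² = (2×0.0939)² = 0.0352;  (2·δy/y)² = (2×0.0139)² = 0.000768
δQ/Q = √(0.0536) = 0.231
Q = 2.29e+17, so δQ = 0.231 × 2.29e+17 = 5.3e+16.

5.3e+16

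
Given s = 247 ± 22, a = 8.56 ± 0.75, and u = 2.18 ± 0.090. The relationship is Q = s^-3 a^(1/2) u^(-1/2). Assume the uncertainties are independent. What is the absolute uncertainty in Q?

Relative error in a monomial: (δQ/Q)² = Σ (nᵢ · δxᵢ/xᵢ)².
  (-3·δs/s)² = (-3×0.0891)² = 0.0714;  (½·δa/a)² = (0.5×0.0876)² = 0.00192;  (−½·δu/u)² = (-0.5×0.0413)² = 0.000426
δQ/Q = √(0.0737) = 0.272
Q = 1.31e-07, so δQ = 0.272 × 1.31e-07 = 3.57e-08.

3.57e-08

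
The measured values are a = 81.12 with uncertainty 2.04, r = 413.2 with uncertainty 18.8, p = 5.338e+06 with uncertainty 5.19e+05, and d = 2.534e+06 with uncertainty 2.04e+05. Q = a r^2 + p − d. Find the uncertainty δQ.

1.42e+06

Let w = a·r^2 = 1.385e+07. δw/w = √((1·δa/a)² + (2·δr/r)²) = √(0.000632 + 0.00828) = 0.0944, so δw = 1.31e+06.
Q = w + p − d: δQ = √(δw² + δp² + δd²) = √(1.71e+12 + 2.69e+11 + 4.16e+10) = 1.42e+06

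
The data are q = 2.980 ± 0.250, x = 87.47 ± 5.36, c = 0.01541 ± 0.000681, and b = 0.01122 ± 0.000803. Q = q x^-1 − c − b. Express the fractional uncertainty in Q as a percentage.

49.6%

Let p = q·x^-1 = 0.03407. δp/p = √((1·δq/q)² + (-1·δx/x)²) = √(0.00704 + 0.00376) = 0.104, so δp = 0.00354.
Q = p − c − b: δQ = √(δp² + δc² + δb²) = √(1.25e-05 + 4.64e-07 + 6.45e-07) = 0.00369
Q = 0.007439, so δQ/Q = 0.00369/0.007439 = 0.496.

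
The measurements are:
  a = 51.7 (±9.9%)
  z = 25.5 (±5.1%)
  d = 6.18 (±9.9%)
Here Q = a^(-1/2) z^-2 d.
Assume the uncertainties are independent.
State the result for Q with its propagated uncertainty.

0.00132 ± 0.000199

Each factor contributes (exponent × relative error)² to (δQ/Q)²:
  (−½·δa/a)² = (-0.5×0.0990)² = 0.00245;  (-2·δz/z)² = (-2×0.0510)² = 0.0104;  (1·δd/d)² = (1×0.0990)² = 0.00980
δQ/Q = √(0.0227) = 0.151
Q = 0.00132, so δQ = 0.151 × 0.00132 = 0.000199.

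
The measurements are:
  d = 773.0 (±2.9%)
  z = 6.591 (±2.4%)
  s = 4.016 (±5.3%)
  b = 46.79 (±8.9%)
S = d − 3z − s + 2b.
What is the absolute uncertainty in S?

S is a linear combination, so absolute uncertainties add in quadrature:
  (δd)² = 503;  (3·δz)² = 0.225;  (δs)² = 0.0453;  (2·δb)² = 69.4
δS = √(572) = 23.9

23.9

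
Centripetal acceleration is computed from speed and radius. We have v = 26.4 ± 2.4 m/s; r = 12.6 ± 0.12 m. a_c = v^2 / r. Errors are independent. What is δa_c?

Since a_c is a product/quotient, work with relative uncertainties:
  (2·δv/v)² = (2×0.0909)² = 0.0331;  (-1·δr/r)² = (-1×0.00952)² = 9.07e-05
δa_c/a_c = √(0.0331) = 0.182
a_c = 55.3 m/s^2, so δa_c = 0.182 × 55.3 = 10.1 m/s^2.

10.1 m/s^2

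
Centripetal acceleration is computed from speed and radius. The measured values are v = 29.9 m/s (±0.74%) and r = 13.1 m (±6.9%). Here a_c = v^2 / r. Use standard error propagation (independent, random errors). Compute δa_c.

4.82 m/s^2

Products/powers → add relative errors in quadrature, weighted by exponent:
  (2·δv/v)² = (2×0.00740)² = 0.000219;  (-1·δr/r)² = (-1×0.0690)² = 0.00476
δa_c/a_c = √(0.00498) = 0.0706
a_c = 68.2 m/s^2, so δa_c = 0.0706 × 68.2 = 4.82 m/s^2.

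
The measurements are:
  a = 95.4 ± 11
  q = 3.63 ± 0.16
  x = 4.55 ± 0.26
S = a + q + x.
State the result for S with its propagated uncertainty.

104 ± 11.0

Sums and differences: (δS)² = Σ (cᵢ δxᵢ)².
  (δa)² = 121;  (δq)² = 0.0256;  (δx)² = 0.0676
δS = √(121) = 11.0
S = 104.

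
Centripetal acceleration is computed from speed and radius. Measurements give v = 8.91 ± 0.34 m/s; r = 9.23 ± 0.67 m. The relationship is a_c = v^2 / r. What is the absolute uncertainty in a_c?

Since a_c is a product/quotient, work with relative uncertainties:
  (2·δv/v)² = (2×0.0382)² = 0.00582;  (-1·δr/r)² = (-1×0.0726)² = 0.00527
δa_c/a_c = √(0.0111) = 0.105
a_c = 8.60 m/s^2, so δa_c = 0.105 × 8.60 = 0.906 m/s^2.

0.906 m/s^2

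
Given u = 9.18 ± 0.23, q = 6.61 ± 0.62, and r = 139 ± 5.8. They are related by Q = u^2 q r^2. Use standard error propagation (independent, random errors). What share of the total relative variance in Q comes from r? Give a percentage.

(δQ/Q)² = (2·δu/u)² + (1·δq/q)² + (2·δr/r)²
  u term: (2×0.0251)² = 0.00251
  q term: (1×0.0938)² = 0.00880
  r term: (2×0.0417)² = 0.00696
Total = 0.0183. Share from r = 0.00696/0.0183 = 0.381.

38.1%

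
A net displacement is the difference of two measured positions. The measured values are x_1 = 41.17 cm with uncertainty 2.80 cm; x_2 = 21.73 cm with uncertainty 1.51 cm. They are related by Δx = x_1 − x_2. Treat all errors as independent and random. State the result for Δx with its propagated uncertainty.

19.44 ± 3.18 cm

For a sum/difference, combine absolute errors in quadrature:
  (δx_1)² = 7.84;  (δx_2)² = 2.28
δΔx = √(10.1) = 3.18 cm
Δx = 19.44 cm.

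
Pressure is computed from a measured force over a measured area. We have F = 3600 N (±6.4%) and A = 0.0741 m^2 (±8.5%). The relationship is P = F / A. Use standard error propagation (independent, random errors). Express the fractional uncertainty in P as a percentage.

10.6%

For a monomial P ∝ F, A^-1, fractional errors add in quadrature:
  (1·δF/F)² = (1×0.0640)² = 0.00410;  (-1·δA/A)² = (-1×0.0850)² = 0.00723
δP/P = √(0.0113) = 0.106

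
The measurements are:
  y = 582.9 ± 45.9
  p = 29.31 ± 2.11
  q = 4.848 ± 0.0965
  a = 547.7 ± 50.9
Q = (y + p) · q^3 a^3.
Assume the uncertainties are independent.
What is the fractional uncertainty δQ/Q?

0.295

Let u = y + p = 612.2. δu = √(δy² + δp²) = √(2110 + 4.45) = 45.9, so δu/u = 0.0751.
Q is then a monomial in u, q, a:
δQ/Q = √((δu/u)² + (3·δq/q)² + (3·δa/a)²) = √(0.00563 + 0.00357 + 0.0777) = 0.295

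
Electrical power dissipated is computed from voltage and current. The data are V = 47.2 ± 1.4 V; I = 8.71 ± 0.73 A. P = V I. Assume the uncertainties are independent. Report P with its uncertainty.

Each factor contributes (exponent × relative error)² to (δP/P)²:
  (1·δV/V)² = (1×0.0297)² = 0.000880;  (1·δI/I)² = (1×0.0838)² = 0.00702
δP/P = √(0.00790) = 0.0889
P = 411 W, so δP = 0.0889 × 411 = 36.6 W.

411 ± 36.6 W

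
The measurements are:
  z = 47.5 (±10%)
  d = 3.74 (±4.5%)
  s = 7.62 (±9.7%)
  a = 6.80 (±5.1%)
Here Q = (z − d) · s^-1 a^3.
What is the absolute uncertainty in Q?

Let u = z − d = 43.8. δu = √(δz² + δd²) = √(22.6 + 0.0283) = 4.75, so δu/u = 0.109.
Q is then a monomial in u, s, a:
δQ/Q = √((δu/u)² + (-1·δs/s)² + (3·δa/a)²) = √(0.0118 + 0.00941 + 0.0234) = 0.211
Q = 1810, so δQ = 0.211 × 1810 = 381.

381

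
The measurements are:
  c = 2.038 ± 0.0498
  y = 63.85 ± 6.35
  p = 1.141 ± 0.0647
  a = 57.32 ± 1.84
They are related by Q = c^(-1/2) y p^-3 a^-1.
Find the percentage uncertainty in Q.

Since Q is a product/quotient, work with relative uncertainties:
  (−½·δc/c)² = (-0.5×0.0244)² = 0.000149;  (1·δy/y)² = (1×0.0995)² = 0.00989;  (-3·δp/p)² = (-3×0.0567)² = 0.0289;  (-1·δa/a)² = (-1×0.0321)² = 0.00103
δQ/Q = √(0.0400) = 0.200

20.0%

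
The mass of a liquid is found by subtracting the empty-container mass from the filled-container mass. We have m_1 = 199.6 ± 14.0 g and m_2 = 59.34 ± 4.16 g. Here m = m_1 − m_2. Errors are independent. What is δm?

Each term contributes (cᵢ δxᵢ)² to (δm)²:
  (δm_1)² = 196;  (δm_2)² = 17.3
δm = √(213) = 14.6 g

14.6 g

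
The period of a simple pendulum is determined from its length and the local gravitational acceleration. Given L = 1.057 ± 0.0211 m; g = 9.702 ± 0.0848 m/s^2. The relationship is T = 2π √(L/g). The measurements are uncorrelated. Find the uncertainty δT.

0.0226 s

Relative error in a monomial: (δT/T)² = Σ (nᵢ · δxᵢ/xᵢ)².
  (½·δL/L)² = (0.5×0.0200)² = 9.96e-05;  (−½·δg/g)² = (-0.5×0.00874)² = 1.91e-05
δT/T = √(0.000119) = 0.0109
T = 2.074 s, so δT = 0.0109 × 2.074 = 0.0226 s.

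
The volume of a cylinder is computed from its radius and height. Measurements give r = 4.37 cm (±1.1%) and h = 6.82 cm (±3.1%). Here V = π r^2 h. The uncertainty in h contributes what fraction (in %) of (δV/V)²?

66.5%

(δV/V)² = (2·δr/r)² + (1·δh/h)²
  r term: (2×0.0110)² = 0.000484
  h term: (1×0.0310)² = 0.000961
Total = 0.00145. Share from h = 0.000961/0.00145 = 0.665.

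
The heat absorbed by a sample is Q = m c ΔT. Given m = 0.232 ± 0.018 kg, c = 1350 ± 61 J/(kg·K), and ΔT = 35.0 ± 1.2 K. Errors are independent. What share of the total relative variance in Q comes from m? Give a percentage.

65.2%

(δQ/Q)² = (1·δm/m)² + (1·δc/c)² + (1·δΔT/ΔT)²
  m term: (1×0.0776)² = 0.00602
  c term: (1×0.0452)² = 0.00204
  ΔT term: (1×0.0343)² = 0.00118
Total = 0.00924. Share from m = 0.00602/0.00924 = 0.652.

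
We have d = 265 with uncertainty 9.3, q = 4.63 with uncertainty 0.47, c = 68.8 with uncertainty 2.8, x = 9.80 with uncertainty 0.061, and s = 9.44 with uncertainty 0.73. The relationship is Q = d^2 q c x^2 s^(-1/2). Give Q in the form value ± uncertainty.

Since Q is a product/quotient, work with relative uncertainties:
  (2·δd/d)² = (2×0.0351)² = 0.00493;  (1·δq/q)² = (1×0.102)² = 0.0103;  (1·δc/c)² = (1×0.0407)² = 0.00166;  (2·δx/x)² = (2×0.00622)² = 0.000155;  (−½·δs/s)² = (-0.5×0.0773)² = 0.00150
δQ/Q = √(0.0185) = 0.136
Q = 6.99e+08, so δQ = 0.136 × 6.99e+08 = 9.52e+07.

(6.99 ± 0.952) × 10^8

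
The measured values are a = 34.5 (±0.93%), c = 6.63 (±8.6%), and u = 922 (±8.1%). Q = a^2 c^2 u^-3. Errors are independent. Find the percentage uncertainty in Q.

29.8%

Products/powers → add relative errors in quadrature, weighted by exponent:
  (2·δa/a)² = (2×0.00930)² = 0.000346;  (2·δc/c)² = (2×0.0860)² = 0.0296;  (-3·δu/u)² = (-3×0.0810)² = 0.0590
δQ/Q = √(0.0890) = 0.298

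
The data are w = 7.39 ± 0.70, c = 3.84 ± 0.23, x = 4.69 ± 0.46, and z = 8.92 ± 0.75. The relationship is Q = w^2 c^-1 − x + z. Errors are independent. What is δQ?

Let p = w^2·c^-1 = 14.2. δp/p = √((2·δw/w)² + (-1·δc/c)²) = √(0.0359 + 0.00359) = 0.199, so δp = 2.83.
Q = p − x + z: δQ = √(δp² + δx² + δz²) = √(7.98 + 0.212 + 0.562) = 2.96

2.96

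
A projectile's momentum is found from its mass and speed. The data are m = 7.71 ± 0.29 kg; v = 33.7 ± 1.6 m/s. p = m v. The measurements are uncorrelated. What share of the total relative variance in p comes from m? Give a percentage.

38.6%

(δp/p)² = (1·δm/m)² + (1·δv/v)²
  m term: (1×0.0376)² = 0.00141
  v term: (1×0.0475)² = 0.00225
Total = 0.00367. Share from m = 0.00141/0.00367 = 0.386.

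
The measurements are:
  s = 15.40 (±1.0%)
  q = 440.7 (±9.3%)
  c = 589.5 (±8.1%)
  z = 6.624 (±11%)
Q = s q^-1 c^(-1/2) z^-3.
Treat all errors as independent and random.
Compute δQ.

Each factor contributes (exponent × relative error)² to (δQ/Q)²:
  (1·δs/s)² = (1×0.0100)² = 0.000100;  (-1·δq/q)² = (-1×0.0930)² = 0.00865;  (−½·δc/c)² = (-0.5×0.0810)² = 0.00164;  (-3·δz/z)² = (-3×0.110)² = 0.109
δQ/Q = √(0.119) = 0.345
Q = 4.952e-06, so δQ = 0.345 × 4.952e-06 = 1.71e-06.

1.71e-06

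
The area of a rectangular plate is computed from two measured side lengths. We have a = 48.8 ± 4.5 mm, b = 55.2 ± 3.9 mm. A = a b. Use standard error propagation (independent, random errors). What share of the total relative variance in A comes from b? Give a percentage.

(δA/A)² = (1·δa/a)² + (1·δb/b)²
  a term: (1×0.0922)² = 0.00850
  b term: (1×0.0707)² = 0.00499
Total = 0.0135. Share from b = 0.00499/0.0135 = 0.370.

37.0%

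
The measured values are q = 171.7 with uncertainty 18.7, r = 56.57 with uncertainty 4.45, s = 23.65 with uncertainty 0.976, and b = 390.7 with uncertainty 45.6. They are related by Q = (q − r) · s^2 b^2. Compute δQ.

Let u = q − r = 115.1. δu = √(δq² + δr²) = √(350 + 19.8) = 19.2, so δu/u = 0.167.
Q is then a monomial in u, s, b:
δQ/Q = √((δu/u)² + (2·δs/s)² + (2·δb/b)²) = √(0.0279 + 0.00681 + 0.0545) = 0.299
Q = 9.83e+09, so δQ = 0.299 × 9.83e+09 = 2.94e+09.

2.94e+09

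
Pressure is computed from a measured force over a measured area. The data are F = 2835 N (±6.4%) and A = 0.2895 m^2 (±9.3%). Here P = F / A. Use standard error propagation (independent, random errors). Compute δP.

Products/powers → add relative errors in quadrature, weighted by exponent:
  (1·δF/F)² = (1×0.0640)² = 0.00410;  (-1·δA/A)² = (-1×0.0930)² = 0.00865
δP/P = √(0.0127) = 0.113
P = 9793 Pa, so δP = 0.113 × 9793 = 1110 Pa.

1110 Pa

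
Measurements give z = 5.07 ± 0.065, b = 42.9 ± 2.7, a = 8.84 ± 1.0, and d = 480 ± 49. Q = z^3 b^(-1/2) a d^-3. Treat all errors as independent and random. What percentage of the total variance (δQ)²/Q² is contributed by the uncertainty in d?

(δQ/Q)² = (3·δz/z)² + (−½·δb/b)² + (1·δa/a)² + (-3·δd/d)²
  z term: (3×0.0128)² = 0.00148
  b term: (-0.5×0.0629)² = 0.000990
  a term: (1×0.113)² = 0.0128
  d term: (-3×0.102)² = 0.0938
Total = 0.109. Share from d = 0.0938/0.109 = 0.860.

86.0%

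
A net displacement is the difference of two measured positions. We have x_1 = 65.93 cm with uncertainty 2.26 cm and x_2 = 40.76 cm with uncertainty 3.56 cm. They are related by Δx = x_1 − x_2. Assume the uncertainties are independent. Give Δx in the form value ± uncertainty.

For a sum/difference, combine absolute errors in quadrature:
  (δx_1)² = 5.11;  (δx_2)² = 12.7
δΔx = √(17.8) = 4.22 cm
Δx = 25.17 cm.

25.17 ± 4.22 cm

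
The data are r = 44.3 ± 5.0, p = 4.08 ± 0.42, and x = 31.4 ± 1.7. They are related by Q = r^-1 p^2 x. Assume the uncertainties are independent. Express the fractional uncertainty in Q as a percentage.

Since Q is a product/quotient, work with relative uncertainties:
  (-1·δr/r)² = (-1×0.113)² = 0.0127;  (2·δp/p)² = (2×0.103)² = 0.0424;  (1·δx/x)² = (1×0.0541)² = 0.00293
δQ/Q = √(0.0581) = 0.241

24.1%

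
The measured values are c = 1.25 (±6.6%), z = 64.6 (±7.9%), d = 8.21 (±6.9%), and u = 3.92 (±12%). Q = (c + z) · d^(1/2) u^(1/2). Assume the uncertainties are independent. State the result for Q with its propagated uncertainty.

374 ± 38.8

Let w = c + z = 65.8. δw = √(δc² + δz²) = √(0.00681 + 26.0) = 5.10, so δw/w = 0.0775.
Q is then a monomial in w, d, u:
δQ/Q = √((δw/w)² + (½·δd/d)² + (½·δu/u)²) = √(0.00601 + 0.00119 + 0.00360) = 0.104
Q = 374, so δQ = 0.104 × 374 = 38.8.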